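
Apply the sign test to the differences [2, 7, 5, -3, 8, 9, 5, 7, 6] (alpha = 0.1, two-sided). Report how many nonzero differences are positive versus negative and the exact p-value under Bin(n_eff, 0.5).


Step 1: Discard zero differences. Original n = 9; n_eff = number of nonzero differences = 9.
Nonzero differences (with sign): +2, +7, +5, -3, +8, +9, +5, +7, +6
Step 2: Count signs: positive = 8, negative = 1.
Step 3: Under H0: P(positive) = 0.5, so the number of positives S ~ Bin(9, 0.5).
Step 4: Two-sided exact p-value = sum of Bin(9,0.5) probabilities at or below the observed probability = 0.039062.
Step 5: alpha = 0.1. reject H0.

n_eff = 9, pos = 8, neg = 1, p = 0.039062, reject H0.


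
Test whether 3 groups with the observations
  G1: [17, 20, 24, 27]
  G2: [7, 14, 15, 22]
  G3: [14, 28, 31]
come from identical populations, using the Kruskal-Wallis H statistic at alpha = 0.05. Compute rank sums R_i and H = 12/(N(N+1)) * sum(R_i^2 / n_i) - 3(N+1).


Step 1: Combine all N = 11 observations and assign midranks.
sorted (value, group, rank): (7,G2,1), (14,G2,2.5), (14,G3,2.5), (15,G2,4), (17,G1,5), (20,G1,6), (22,G2,7), (24,G1,8), (27,G1,9), (28,G3,10), (31,G3,11)
Step 2: Sum ranks within each group.
R_1 = 28 (n_1 = 4)
R_2 = 14.5 (n_2 = 4)
R_3 = 23.5 (n_3 = 3)
Step 3: H = 12/(N(N+1)) * sum(R_i^2/n_i) - 3(N+1)
     = 12/(11*12) * (28^2/4 + 14.5^2/4 + 23.5^2/3) - 3*12
     = 0.090909 * 432.646 - 36
     = 3.331439.
Step 4: Ties present; correction factor C = 1 - 6/(11^3 - 11) = 0.995455. Corrected H = 3.331439 / 0.995455 = 3.346651.
Step 5: Under H0, H ~ chi^2(2); p-value = 0.187622.
Step 6: alpha = 0.05. fail to reject H0.

H = 3.3467, df = 2, p = 0.187622, fail to reject H0.


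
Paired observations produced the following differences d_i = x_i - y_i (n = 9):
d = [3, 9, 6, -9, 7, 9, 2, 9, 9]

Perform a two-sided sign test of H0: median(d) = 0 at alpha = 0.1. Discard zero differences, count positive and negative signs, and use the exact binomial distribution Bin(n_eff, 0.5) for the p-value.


Step 1: Discard zero differences. Original n = 9; n_eff = number of nonzero differences = 9.
Nonzero differences (with sign): +3, +9, +6, -9, +7, +9, +2, +9, +9
Step 2: Count signs: positive = 8, negative = 1.
Step 3: Under H0: P(positive) = 0.5, so the number of positives S ~ Bin(9, 0.5).
Step 4: Two-sided exact p-value = sum of Bin(9,0.5) probabilities at or below the observed probability = 0.039062.
Step 5: alpha = 0.1. reject H0.

n_eff = 9, pos = 8, neg = 1, p = 0.039062, reject H0.


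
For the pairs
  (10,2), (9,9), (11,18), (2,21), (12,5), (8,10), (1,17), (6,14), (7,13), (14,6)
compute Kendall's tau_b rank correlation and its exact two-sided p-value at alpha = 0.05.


Step 1: Enumerate the 45 unordered pairs (i,j) with i<j and classify each by sign(x_j-x_i) * sign(y_j-y_i).
  (1,2):dx=-1,dy=+7->D; (1,3):dx=+1,dy=+16->C; (1,4):dx=-8,dy=+19->D; (1,5):dx=+2,dy=+3->C
  (1,6):dx=-2,dy=+8->D; (1,7):dx=-9,dy=+15->D; (1,8):dx=-4,dy=+12->D; (1,9):dx=-3,dy=+11->D
  (1,10):dx=+4,dy=+4->C; (2,3):dx=+2,dy=+9->C; (2,4):dx=-7,dy=+12->D; (2,5):dx=+3,dy=-4->D
  (2,6):dx=-1,dy=+1->D; (2,7):dx=-8,dy=+8->D; (2,8):dx=-3,dy=+5->D; (2,9):dx=-2,dy=+4->D
  (2,10):dx=+5,dy=-3->D; (3,4):dx=-9,dy=+3->D; (3,5):dx=+1,dy=-13->D; (3,6):dx=-3,dy=-8->C
  (3,7):dx=-10,dy=-1->C; (3,8):dx=-5,dy=-4->C; (3,9):dx=-4,dy=-5->C; (3,10):dx=+3,dy=-12->D
  (4,5):dx=+10,dy=-16->D; (4,6):dx=+6,dy=-11->D; (4,7):dx=-1,dy=-4->C; (4,8):dx=+4,dy=-7->D
  (4,9):dx=+5,dy=-8->D; (4,10):dx=+12,dy=-15->D; (5,6):dx=-4,dy=+5->D; (5,7):dx=-11,dy=+12->D
  (5,8):dx=-6,dy=+9->D; (5,9):dx=-5,dy=+8->D; (5,10):dx=+2,dy=+1->C; (6,7):dx=-7,dy=+7->D
  (6,8):dx=-2,dy=+4->D; (6,9):dx=-1,dy=+3->D; (6,10):dx=+6,dy=-4->D; (7,8):dx=+5,dy=-3->D
  (7,9):dx=+6,dy=-4->D; (7,10):dx=+13,dy=-11->D; (8,9):dx=+1,dy=-1->D; (8,10):dx=+8,dy=-8->D
  (9,10):dx=+7,dy=-7->D
Step 2: C = 10, D = 35, total pairs = 45.
Step 3: tau = (C - D)/(n(n-1)/2) = (10 - 35)/45 = -0.555556.
Step 4: Exact two-sided p-value (enumerate n! = 3628800 permutations of y under H0): p = 0.028609.
Step 5: alpha = 0.05. reject H0.

tau_b = -0.5556 (C=10, D=35), p = 0.028609, reject H0.


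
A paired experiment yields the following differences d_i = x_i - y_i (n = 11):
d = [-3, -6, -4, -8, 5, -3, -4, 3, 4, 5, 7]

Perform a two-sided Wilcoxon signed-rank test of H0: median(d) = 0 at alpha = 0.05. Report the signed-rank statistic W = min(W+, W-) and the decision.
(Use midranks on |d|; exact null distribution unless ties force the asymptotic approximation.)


Step 1: Drop any zero differences (none here) and take |d_i|.
|d| = [3, 6, 4, 8, 5, 3, 4, 3, 4, 5, 7]
Step 2: Midrank |d_i| (ties get averaged ranks).
ranks: |3|->2, |6|->9, |4|->5, |8|->11, |5|->7.5, |3|->2, |4|->5, |3|->2, |4|->5, |5|->7.5, |7|->10
Step 3: Attach original signs; sum ranks with positive sign and with negative sign.
W+ = 7.5 + 2 + 5 + 7.5 + 10 = 32
W- = 2 + 9 + 5 + 11 + 2 + 5 = 34
(Check: W+ + W- = 66 should equal n(n+1)/2 = 66.)
Step 4: Test statistic W = min(W+, W-) = 32.
Step 5: Ties in |d|, so use the tie-corrected normal approximation.
        E[W] = n(n+1)/4 = 11*12/4 = 33.
        Tie groups: |d|=3 (t=3), |d|=4 (t=3), |d|=5 (t=2); sum(t^3 - t) = 54.
        Var[W] = n(n+1)(2n+1)/24 - sum(t^3-t)/48 = 3036/24 - 54/48 = 125.375.
        z = (W - E[W]) / sqrt(Var[W]) = (32 - 33) / 11.1971 = -0.0893.
        Two-sided p = 2*Phi(z) = 0.928836.
Step 6: alpha = 0.05. fail to reject H0.

W+ = 32, W- = 34, W = min = 32, p = 0.928836, fail to reject H0.


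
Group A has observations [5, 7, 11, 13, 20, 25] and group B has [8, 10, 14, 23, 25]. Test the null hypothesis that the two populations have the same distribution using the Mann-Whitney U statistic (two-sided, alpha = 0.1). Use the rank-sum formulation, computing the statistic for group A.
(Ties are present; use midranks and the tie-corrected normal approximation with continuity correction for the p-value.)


Step 1: Combine and sort all 11 observations; assign midranks.
sorted (value, group): (5,X), (7,X), (8,Y), (10,Y), (11,X), (13,X), (14,Y), (20,X), (23,Y), (25,X), (25,Y)
ranks: 5->1, 7->2, 8->3, 10->4, 11->5, 13->6, 14->7, 20->8, 23->9, 25->10.5, 25->10.5
Step 2: Rank sum for X: R1 = 1 + 2 + 5 + 6 + 8 + 10.5 = 32.5.
Step 3: U_X = R1 - n1(n1+1)/2 = 32.5 - 6*7/2 = 32.5 - 21 = 11.5.
       U_Y = n1*n2 - U_X = 30 - 11.5 = 18.5.
Step 4: Ties are present, so use the tie-corrected normal approximation (with continuity correction) for the p-value.
Step 5: p-value = 0.583025; compare to alpha = 0.1. fail to reject H0.

U_X = 11.5, p = 0.583025, fail to reject H0 at alpha = 0.1.


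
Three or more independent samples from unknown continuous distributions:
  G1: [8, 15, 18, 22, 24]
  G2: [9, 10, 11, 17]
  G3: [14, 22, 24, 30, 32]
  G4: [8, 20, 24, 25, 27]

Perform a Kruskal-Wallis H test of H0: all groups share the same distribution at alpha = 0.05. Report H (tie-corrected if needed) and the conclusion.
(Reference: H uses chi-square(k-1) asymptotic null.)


Step 1: Combine all N = 19 observations and assign midranks.
sorted (value, group, rank): (8,G1,1.5), (8,G4,1.5), (9,G2,3), (10,G2,4), (11,G2,5), (14,G3,6), (15,G1,7), (17,G2,8), (18,G1,9), (20,G4,10), (22,G1,11.5), (22,G3,11.5), (24,G1,14), (24,G3,14), (24,G4,14), (25,G4,16), (27,G4,17), (30,G3,18), (32,G3,19)
Step 2: Sum ranks within each group.
R_1 = 43 (n_1 = 5)
R_2 = 20 (n_2 = 4)
R_3 = 68.5 (n_3 = 5)
R_4 = 58.5 (n_4 = 5)
Step 3: H = 12/(N(N+1)) * sum(R_i^2/n_i) - 3(N+1)
     = 12/(19*20) * (43^2/5 + 20^2/4 + 68.5^2/5 + 58.5^2/5) - 3*20
     = 0.031579 * 2092.7 - 60
     = 6.085263.
Step 4: Ties present; correction factor C = 1 - 36/(19^3 - 19) = 0.994737. Corrected H = 6.085263 / 0.994737 = 6.117460.
Step 5: Under H0, H ~ chi^2(3); p-value = 0.106033.
Step 6: alpha = 0.05. fail to reject H0.

H = 6.1175, df = 3, p = 0.106033, fail to reject H0.


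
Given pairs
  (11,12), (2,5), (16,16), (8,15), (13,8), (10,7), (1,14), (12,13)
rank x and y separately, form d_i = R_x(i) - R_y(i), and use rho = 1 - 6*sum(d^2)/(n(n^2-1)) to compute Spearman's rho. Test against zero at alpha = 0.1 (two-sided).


Step 1: Rank x and y separately (midranks; no ties here).
rank(x): 11->5, 2->2, 16->8, 8->3, 13->7, 10->4, 1->1, 12->6
rank(y): 12->4, 5->1, 16->8, 15->7, 8->3, 7->2, 14->6, 13->5
Step 2: d_i = R_x(i) - R_y(i); compute d_i^2.
  (5-4)^2=1, (2-1)^2=1, (8-8)^2=0, (3-7)^2=16, (7-3)^2=16, (4-2)^2=4, (1-6)^2=25, (6-5)^2=1
sum(d^2) = 64.
Step 3: rho = 1 - 6*64 / (8*(8^2 - 1)) = 1 - 384/504 = 0.238095.
Step 4: Under H0, t = rho * sqrt((n-2)/(1-rho^2)) = 0.6005 ~ t(6).
Step 5: Two-sided p-value from the t-distribution with 6 df = 0.570156.
Step 6: alpha = 0.1. fail to reject H0.

rho = 0.2381, p = 0.570156, fail to reject H0 at alpha = 0.1.


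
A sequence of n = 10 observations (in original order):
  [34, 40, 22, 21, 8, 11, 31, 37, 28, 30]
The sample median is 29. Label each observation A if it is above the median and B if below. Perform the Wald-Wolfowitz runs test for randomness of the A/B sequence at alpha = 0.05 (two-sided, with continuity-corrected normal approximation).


Step 1: Compute median = 29; label A = above, B = below.
Labels in order: AABBBBAABA  (n_A = 5, n_B = 5)
Step 2: Count runs R = 5.
Step 3: Under H0 (random ordering), E[R] = 2*n_A*n_B/(n_A+n_B) + 1 = 2*5*5/10 + 1 = 6.0000.
        Var[R] = 2*n_A*n_B*(2*n_A*n_B - n_A - n_B) / ((n_A+n_B)^2 * (n_A+n_B-1)) = 2000/900 = 2.2222.
        SD[R] = 1.4907.
Step 4: Continuity-corrected z = (R + 0.5 - E[R]) / SD[R] = (5 + 0.5 - 6.0000) / 1.4907 = -0.3354.
Step 5: Two-sided p-value via normal approximation = 2*(1 - Phi(|z|)) = 0.737316.
Step 6: alpha = 0.05. fail to reject H0.

R = 5, z = -0.3354, p = 0.737316, fail to reject H0.


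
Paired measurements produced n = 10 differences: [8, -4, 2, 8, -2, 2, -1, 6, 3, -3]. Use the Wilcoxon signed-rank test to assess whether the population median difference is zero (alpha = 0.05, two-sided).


Step 1: Drop any zero differences (none here) and take |d_i|.
|d| = [8, 4, 2, 8, 2, 2, 1, 6, 3, 3]
Step 2: Midrank |d_i| (ties get averaged ranks).
ranks: |8|->9.5, |4|->7, |2|->3, |8|->9.5, |2|->3, |2|->3, |1|->1, |6|->8, |3|->5.5, |3|->5.5
Step 3: Attach original signs; sum ranks with positive sign and with negative sign.
W+ = 9.5 + 3 + 9.5 + 3 + 8 + 5.5 = 38.5
W- = 7 + 3 + 1 + 5.5 = 16.5
(Check: W+ + W- = 55 should equal n(n+1)/2 = 55.)
Step 4: Test statistic W = min(W+, W-) = 16.5.
Step 5: Ties in |d|, so use the tie-corrected normal approximation.
        E[W] = n(n+1)/4 = 10*11/4 = 27.5.
        Tie groups: |d|=2 (t=3), |d|=3 (t=2), |d|=8 (t=2); sum(t^3 - t) = 36.
        Var[W] = n(n+1)(2n+1)/24 - sum(t^3-t)/48 = 2310/24 - 36/48 = 95.5.
        z = (W - E[W]) / sqrt(Var[W]) = (16.5 - 27.5) / 9.7724 = -1.1256.
        Two-sided p = 2*Phi(z) = 0.260327.
Step 6: alpha = 0.05. fail to reject H0.

W+ = 38.5, W- = 16.5, W = min = 16.5, p = 0.260327, fail to reject H0.


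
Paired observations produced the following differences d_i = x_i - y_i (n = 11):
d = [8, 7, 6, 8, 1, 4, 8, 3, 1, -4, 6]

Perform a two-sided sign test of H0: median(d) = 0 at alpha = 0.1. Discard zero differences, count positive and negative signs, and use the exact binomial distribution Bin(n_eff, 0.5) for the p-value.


Step 1: Discard zero differences. Original n = 11; n_eff = number of nonzero differences = 11.
Nonzero differences (with sign): +8, +7, +6, +8, +1, +4, +8, +3, +1, -4, +6
Step 2: Count signs: positive = 10, negative = 1.
Step 3: Under H0: P(positive) = 0.5, so the number of positives S ~ Bin(11, 0.5).
Step 4: Two-sided exact p-value = sum of Bin(11,0.5) probabilities at or below the observed probability = 0.011719.
Step 5: alpha = 0.1. reject H0.

n_eff = 11, pos = 10, neg = 1, p = 0.011719, reject H0.


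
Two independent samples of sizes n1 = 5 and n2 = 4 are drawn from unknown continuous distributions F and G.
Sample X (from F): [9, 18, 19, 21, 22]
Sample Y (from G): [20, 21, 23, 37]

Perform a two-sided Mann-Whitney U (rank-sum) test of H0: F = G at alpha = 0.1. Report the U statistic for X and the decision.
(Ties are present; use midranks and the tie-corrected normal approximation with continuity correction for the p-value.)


Step 1: Combine and sort all 9 observations; assign midranks.
sorted (value, group): (9,X), (18,X), (19,X), (20,Y), (21,X), (21,Y), (22,X), (23,Y), (37,Y)
ranks: 9->1, 18->2, 19->3, 20->4, 21->5.5, 21->5.5, 22->7, 23->8, 37->9
Step 2: Rank sum for X: R1 = 1 + 2 + 3 + 5.5 + 7 = 18.5.
Step 3: U_X = R1 - n1(n1+1)/2 = 18.5 - 5*6/2 = 18.5 - 15 = 3.5.
       U_Y = n1*n2 - U_X = 20 - 3.5 = 16.5.
Step 4: Ties are present, so use the tie-corrected normal approximation (with continuity correction) for the p-value.
Step 5: p-value = 0.139983; compare to alpha = 0.1. fail to reject H0.

U_X = 3.5, p = 0.139983, fail to reject H0 at alpha = 0.1.


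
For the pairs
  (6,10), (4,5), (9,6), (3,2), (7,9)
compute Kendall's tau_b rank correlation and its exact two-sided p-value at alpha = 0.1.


Step 1: Enumerate the 10 unordered pairs (i,j) with i<j and classify each by sign(x_j-x_i) * sign(y_j-y_i).
  (1,2):dx=-2,dy=-5->C; (1,3):dx=+3,dy=-4->D; (1,4):dx=-3,dy=-8->C; (1,5):dx=+1,dy=-1->D
  (2,3):dx=+5,dy=+1->C; (2,4):dx=-1,dy=-3->C; (2,5):dx=+3,dy=+4->C; (3,4):dx=-6,dy=-4->C
  (3,5):dx=-2,dy=+3->D; (4,5):dx=+4,dy=+7->C
Step 2: C = 7, D = 3, total pairs = 10.
Step 3: tau = (C - D)/(n(n-1)/2) = (7 - 3)/10 = 0.400000.
Step 4: Exact two-sided p-value (enumerate n! = 120 permutations of y under H0): p = 0.483333.
Step 5: alpha = 0.1. fail to reject H0.

tau_b = 0.4000 (C=7, D=3), p = 0.483333, fail to reject H0.


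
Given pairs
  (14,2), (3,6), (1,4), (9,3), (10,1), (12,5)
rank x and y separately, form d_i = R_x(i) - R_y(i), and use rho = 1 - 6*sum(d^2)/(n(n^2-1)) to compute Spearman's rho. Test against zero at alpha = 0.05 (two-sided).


Step 1: Rank x and y separately (midranks; no ties here).
rank(x): 14->6, 3->2, 1->1, 9->3, 10->4, 12->5
rank(y): 2->2, 6->6, 4->4, 3->3, 1->1, 5->5
Step 2: d_i = R_x(i) - R_y(i); compute d_i^2.
  (6-2)^2=16, (2-6)^2=16, (1-4)^2=9, (3-3)^2=0, (4-1)^2=9, (5-5)^2=0
sum(d^2) = 50.
Step 3: rho = 1 - 6*50 / (6*(6^2 - 1)) = 1 - 300/210 = -0.428571.
Step 4: Under H0, t = rho * sqrt((n-2)/(1-rho^2)) = -0.9487 ~ t(4).
Step 5: Two-sided p-value from the t-distribution with 4 df = 0.396501.
Step 6: alpha = 0.05. fail to reject H0.

rho = -0.4286, p = 0.396501, fail to reject H0 at alpha = 0.05.


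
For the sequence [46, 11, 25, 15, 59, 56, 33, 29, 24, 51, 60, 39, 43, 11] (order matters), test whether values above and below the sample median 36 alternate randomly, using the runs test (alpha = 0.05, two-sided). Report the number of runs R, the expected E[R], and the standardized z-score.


Step 1: Compute median = 36; label A = above, B = below.
Labels in order: ABBBAABBBAAAAB  (n_A = 7, n_B = 7)
Step 2: Count runs R = 6.
Step 3: Under H0 (random ordering), E[R] = 2*n_A*n_B/(n_A+n_B) + 1 = 2*7*7/14 + 1 = 8.0000.
        Var[R] = 2*n_A*n_B*(2*n_A*n_B - n_A - n_B) / ((n_A+n_B)^2 * (n_A+n_B-1)) = 8232/2548 = 3.2308.
        SD[R] = 1.7974.
Step 4: Continuity-corrected z = (R + 0.5 - E[R]) / SD[R] = (6 + 0.5 - 8.0000) / 1.7974 = -0.8345.
Step 5: Two-sided p-value via normal approximation = 2*(1 - Phi(|z|)) = 0.403986.
Step 6: alpha = 0.05. fail to reject H0.

R = 6, z = -0.8345, p = 0.403986, fail to reject H0.


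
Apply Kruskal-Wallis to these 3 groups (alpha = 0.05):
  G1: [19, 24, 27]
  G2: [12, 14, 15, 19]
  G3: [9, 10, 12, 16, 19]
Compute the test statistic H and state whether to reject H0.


Step 1: Combine all N = 12 observations and assign midranks.
sorted (value, group, rank): (9,G3,1), (10,G3,2), (12,G2,3.5), (12,G3,3.5), (14,G2,5), (15,G2,6), (16,G3,7), (19,G1,9), (19,G2,9), (19,G3,9), (24,G1,11), (27,G1,12)
Step 2: Sum ranks within each group.
R_1 = 32 (n_1 = 3)
R_2 = 23.5 (n_2 = 4)
R_3 = 22.5 (n_3 = 5)
Step 3: H = 12/(N(N+1)) * sum(R_i^2/n_i) - 3(N+1)
     = 12/(12*13) * (32^2/3 + 23.5^2/4 + 22.5^2/5) - 3*13
     = 0.076923 * 580.646 - 39
     = 5.665064.
Step 4: Ties present; correction factor C = 1 - 30/(12^3 - 12) = 0.982517. Corrected H = 5.665064 / 0.982517 = 5.765866.
Step 5: Under H0, H ~ chi^2(2); p-value = 0.055970.
Step 6: alpha = 0.05. fail to reject H0.

H = 5.7659, df = 2, p = 0.055970, fail to reject H0.


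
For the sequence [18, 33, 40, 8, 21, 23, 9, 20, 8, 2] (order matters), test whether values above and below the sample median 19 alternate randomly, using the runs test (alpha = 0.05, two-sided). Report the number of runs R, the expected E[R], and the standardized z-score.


Step 1: Compute median = 19; label A = above, B = below.
Labels in order: BAABAABABB  (n_A = 5, n_B = 5)
Step 2: Count runs R = 7.
Step 3: Under H0 (random ordering), E[R] = 2*n_A*n_B/(n_A+n_B) + 1 = 2*5*5/10 + 1 = 6.0000.
        Var[R] = 2*n_A*n_B*(2*n_A*n_B - n_A - n_B) / ((n_A+n_B)^2 * (n_A+n_B-1)) = 2000/900 = 2.2222.
        SD[R] = 1.4907.
Step 4: Continuity-corrected z = (R - 0.5 - E[R]) / SD[R] = (7 - 0.5 - 6.0000) / 1.4907 = 0.3354.
Step 5: Two-sided p-value via normal approximation = 2*(1 - Phi(|z|)) = 0.737316.
Step 6: alpha = 0.05. fail to reject H0.

R = 7, z = 0.3354, p = 0.737316, fail to reject H0.


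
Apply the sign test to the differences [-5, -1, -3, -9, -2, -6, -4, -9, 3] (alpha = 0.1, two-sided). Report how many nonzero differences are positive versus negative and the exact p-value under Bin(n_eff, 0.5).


Step 1: Discard zero differences. Original n = 9; n_eff = number of nonzero differences = 9.
Nonzero differences (with sign): -5, -1, -3, -9, -2, -6, -4, -9, +3
Step 2: Count signs: positive = 1, negative = 8.
Step 3: Under H0: P(positive) = 0.5, so the number of positives S ~ Bin(9, 0.5).
Step 4: Two-sided exact p-value = sum of Bin(9,0.5) probabilities at or below the observed probability = 0.039062.
Step 5: alpha = 0.1. reject H0.

n_eff = 9, pos = 1, neg = 8, p = 0.039062, reject H0.


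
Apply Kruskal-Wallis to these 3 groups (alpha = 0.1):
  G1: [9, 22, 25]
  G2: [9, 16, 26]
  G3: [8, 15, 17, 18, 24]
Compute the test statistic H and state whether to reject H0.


Step 1: Combine all N = 11 observations and assign midranks.
sorted (value, group, rank): (8,G3,1), (9,G1,2.5), (9,G2,2.5), (15,G3,4), (16,G2,5), (17,G3,6), (18,G3,7), (22,G1,8), (24,G3,9), (25,G1,10), (26,G2,11)
Step 2: Sum ranks within each group.
R_1 = 20.5 (n_1 = 3)
R_2 = 18.5 (n_2 = 3)
R_3 = 27 (n_3 = 5)
Step 3: H = 12/(N(N+1)) * sum(R_i^2/n_i) - 3(N+1)
     = 12/(11*12) * (20.5^2/3 + 18.5^2/3 + 27^2/5) - 3*12
     = 0.090909 * 399.967 - 36
     = 0.360606.
Step 4: Ties present; correction factor C = 1 - 6/(11^3 - 11) = 0.995455. Corrected H = 0.360606 / 0.995455 = 0.362253.
Step 5: Under H0, H ~ chi^2(2); p-value = 0.834330.
Step 6: alpha = 0.1. fail to reject H0.

H = 0.3623, df = 2, p = 0.834330, fail to reject H0.


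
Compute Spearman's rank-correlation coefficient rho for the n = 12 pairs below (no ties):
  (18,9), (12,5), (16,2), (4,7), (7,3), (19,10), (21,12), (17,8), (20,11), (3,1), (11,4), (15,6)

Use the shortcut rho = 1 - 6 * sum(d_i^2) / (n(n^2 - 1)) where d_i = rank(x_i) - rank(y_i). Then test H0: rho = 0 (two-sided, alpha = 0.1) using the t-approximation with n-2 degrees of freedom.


Step 1: Rank x and y separately (midranks; no ties here).
rank(x): 18->9, 12->5, 16->7, 4->2, 7->3, 19->10, 21->12, 17->8, 20->11, 3->1, 11->4, 15->6
rank(y): 9->9, 5->5, 2->2, 7->7, 3->3, 10->10, 12->12, 8->8, 11->11, 1->1, 4->4, 6->6
Step 2: d_i = R_x(i) - R_y(i); compute d_i^2.
  (9-9)^2=0, (5-5)^2=0, (7-2)^2=25, (2-7)^2=25, (3-3)^2=0, (10-10)^2=0, (12-12)^2=0, (8-8)^2=0, (11-11)^2=0, (1-1)^2=0, (4-4)^2=0, (6-6)^2=0
sum(d^2) = 50.
Step 3: rho = 1 - 6*50 / (12*(12^2 - 1)) = 1 - 300/1716 = 0.825175.
Step 4: Under H0, t = rho * sqrt((n-2)/(1-rho^2)) = 4.6195 ~ t(10).
Step 5: Two-sided p-value from the t-distribution with 10 df = 0.000951.
Step 6: alpha = 0.1. reject H0.

rho = 0.8252, p = 0.000951, reject H0 at alpha = 0.1.


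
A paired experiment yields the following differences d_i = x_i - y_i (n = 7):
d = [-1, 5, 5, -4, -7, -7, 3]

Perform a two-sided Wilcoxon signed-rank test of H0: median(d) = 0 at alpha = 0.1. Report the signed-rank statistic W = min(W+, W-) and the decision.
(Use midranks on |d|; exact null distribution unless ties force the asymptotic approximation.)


Step 1: Drop any zero differences (none here) and take |d_i|.
|d| = [1, 5, 5, 4, 7, 7, 3]
Step 2: Midrank |d_i| (ties get averaged ranks).
ranks: |1|->1, |5|->4.5, |5|->4.5, |4|->3, |7|->6.5, |7|->6.5, |3|->2
Step 3: Attach original signs; sum ranks with positive sign and with negative sign.
W+ = 4.5 + 4.5 + 2 = 11
W- = 1 + 3 + 6.5 + 6.5 = 17
(Check: W+ + W- = 28 should equal n(n+1)/2 = 28.)
Step 4: Test statistic W = min(W+, W-) = 11.
Step 5: Ties in |d|, so use the tie-corrected normal approximation.
        E[W] = n(n+1)/4 = 7*8/4 = 14.
        Tie groups: |d|=5 (t=2), |d|=7 (t=2); sum(t^3 - t) = 12.
        Var[W] = n(n+1)(2n+1)/24 - sum(t^3-t)/48 = 840/24 - 12/48 = 34.75.
        z = (W - E[W]) / sqrt(Var[W]) = (11 - 14) / 5.8949 = -0.5089.
        Two-sided p = 2*Phi(z) = 0.610813.
Step 6: alpha = 0.1. fail to reject H0.

W+ = 11, W- = 17, W = min = 11, p = 0.610813, fail to reject H0.


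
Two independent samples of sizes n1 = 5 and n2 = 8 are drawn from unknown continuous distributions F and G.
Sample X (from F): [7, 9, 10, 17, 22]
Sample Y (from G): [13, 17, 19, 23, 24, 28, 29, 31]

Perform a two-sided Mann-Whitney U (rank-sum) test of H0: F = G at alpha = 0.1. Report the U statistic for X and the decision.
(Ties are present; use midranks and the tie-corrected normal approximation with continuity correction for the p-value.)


Step 1: Combine and sort all 13 observations; assign midranks.
sorted (value, group): (7,X), (9,X), (10,X), (13,Y), (17,X), (17,Y), (19,Y), (22,X), (23,Y), (24,Y), (28,Y), (29,Y), (31,Y)
ranks: 7->1, 9->2, 10->3, 13->4, 17->5.5, 17->5.5, 19->7, 22->8, 23->9, 24->10, 28->11, 29->12, 31->13
Step 2: Rank sum for X: R1 = 1 + 2 + 3 + 5.5 + 8 = 19.5.
Step 3: U_X = R1 - n1(n1+1)/2 = 19.5 - 5*6/2 = 19.5 - 15 = 4.5.
       U_Y = n1*n2 - U_X = 40 - 4.5 = 35.5.
Step 4: Ties are present, so use the tie-corrected normal approximation (with continuity correction) for the p-value.
Step 5: p-value = 0.027892; compare to alpha = 0.1. reject H0.

U_X = 4.5, p = 0.027892, reject H0 at alpha = 0.1.


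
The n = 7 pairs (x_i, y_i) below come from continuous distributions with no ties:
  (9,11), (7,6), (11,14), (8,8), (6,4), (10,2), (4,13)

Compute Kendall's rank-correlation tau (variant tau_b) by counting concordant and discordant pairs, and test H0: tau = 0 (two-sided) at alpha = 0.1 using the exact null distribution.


Step 1: Enumerate the 21 unordered pairs (i,j) with i<j and classify each by sign(x_j-x_i) * sign(y_j-y_i).
  (1,2):dx=-2,dy=-5->C; (1,3):dx=+2,dy=+3->C; (1,4):dx=-1,dy=-3->C; (1,5):dx=-3,dy=-7->C
  (1,6):dx=+1,dy=-9->D; (1,7):dx=-5,dy=+2->D; (2,3):dx=+4,dy=+8->C; (2,4):dx=+1,dy=+2->C
  (2,5):dx=-1,dy=-2->C; (2,6):dx=+3,dy=-4->D; (2,7):dx=-3,dy=+7->D; (3,4):dx=-3,dy=-6->C
  (3,5):dx=-5,dy=-10->C; (3,6):dx=-1,dy=-12->C; (3,7):dx=-7,dy=-1->C; (4,5):dx=-2,dy=-4->C
  (4,6):dx=+2,dy=-6->D; (4,7):dx=-4,dy=+5->D; (5,6):dx=+4,dy=-2->D; (5,7):dx=-2,dy=+9->D
  (6,7):dx=-6,dy=+11->D
Step 2: C = 12, D = 9, total pairs = 21.
Step 3: tau = (C - D)/(n(n-1)/2) = (12 - 9)/21 = 0.142857.
Step 4: Exact two-sided p-value (enumerate n! = 5040 permutations of y under H0): p = 0.772619.
Step 5: alpha = 0.1. fail to reject H0.

tau_b = 0.1429 (C=12, D=9), p = 0.772619, fail to reject H0.


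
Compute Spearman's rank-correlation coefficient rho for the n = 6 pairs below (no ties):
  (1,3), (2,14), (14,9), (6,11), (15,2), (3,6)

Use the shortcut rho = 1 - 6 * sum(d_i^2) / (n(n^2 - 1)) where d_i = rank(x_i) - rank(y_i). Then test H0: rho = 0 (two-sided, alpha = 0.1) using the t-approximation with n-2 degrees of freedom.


Step 1: Rank x and y separately (midranks; no ties here).
rank(x): 1->1, 2->2, 14->5, 6->4, 15->6, 3->3
rank(y): 3->2, 14->6, 9->4, 11->5, 2->1, 6->3
Step 2: d_i = R_x(i) - R_y(i); compute d_i^2.
  (1-2)^2=1, (2-6)^2=16, (5-4)^2=1, (4-5)^2=1, (6-1)^2=25, (3-3)^2=0
sum(d^2) = 44.
Step 3: rho = 1 - 6*44 / (6*(6^2 - 1)) = 1 - 264/210 = -0.257143.
Step 4: Under H0, t = rho * sqrt((n-2)/(1-rho^2)) = -0.5322 ~ t(4).
Step 5: Two-sided p-value from the t-distribution with 4 df = 0.622787.
Step 6: alpha = 0.1. fail to reject H0.

rho = -0.2571, p = 0.622787, fail to reject H0 at alpha = 0.1.


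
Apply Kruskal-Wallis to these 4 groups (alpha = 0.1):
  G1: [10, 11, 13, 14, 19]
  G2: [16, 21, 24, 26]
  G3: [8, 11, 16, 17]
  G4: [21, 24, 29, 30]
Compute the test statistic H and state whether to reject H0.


Step 1: Combine all N = 17 observations and assign midranks.
sorted (value, group, rank): (8,G3,1), (10,G1,2), (11,G1,3.5), (11,G3,3.5), (13,G1,5), (14,G1,6), (16,G2,7.5), (16,G3,7.5), (17,G3,9), (19,G1,10), (21,G2,11.5), (21,G4,11.5), (24,G2,13.5), (24,G4,13.5), (26,G2,15), (29,G4,16), (30,G4,17)
Step 2: Sum ranks within each group.
R_1 = 26.5 (n_1 = 5)
R_2 = 47.5 (n_2 = 4)
R_3 = 21 (n_3 = 4)
R_4 = 58 (n_4 = 4)
Step 3: H = 12/(N(N+1)) * sum(R_i^2/n_i) - 3(N+1)
     = 12/(17*18) * (26.5^2/5 + 47.5^2/4 + 21^2/4 + 58^2/4) - 3*18
     = 0.039216 * 1655.76 - 54
     = 10.931863.
Step 4: Ties present; correction factor C = 1 - 24/(17^3 - 17) = 0.995098. Corrected H = 10.931863 / 0.995098 = 10.985714.
Step 5: Under H0, H ~ chi^2(3); p-value = 0.011803.
Step 6: alpha = 0.1. reject H0.

H = 10.9857, df = 3, p = 0.011803, reject H0.


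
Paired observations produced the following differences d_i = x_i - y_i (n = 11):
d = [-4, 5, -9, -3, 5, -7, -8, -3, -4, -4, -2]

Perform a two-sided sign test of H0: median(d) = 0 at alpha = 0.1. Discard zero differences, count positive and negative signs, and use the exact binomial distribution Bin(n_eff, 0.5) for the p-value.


Step 1: Discard zero differences. Original n = 11; n_eff = number of nonzero differences = 11.
Nonzero differences (with sign): -4, +5, -9, -3, +5, -7, -8, -3, -4, -4, -2
Step 2: Count signs: positive = 2, negative = 9.
Step 3: Under H0: P(positive) = 0.5, so the number of positives S ~ Bin(11, 0.5).
Step 4: Two-sided exact p-value = sum of Bin(11,0.5) probabilities at or below the observed probability = 0.065430.
Step 5: alpha = 0.1. reject H0.

n_eff = 11, pos = 2, neg = 9, p = 0.065430, reject H0.


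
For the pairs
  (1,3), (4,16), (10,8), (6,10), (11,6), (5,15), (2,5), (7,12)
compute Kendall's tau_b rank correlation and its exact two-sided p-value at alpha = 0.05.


Step 1: Enumerate the 28 unordered pairs (i,j) with i<j and classify each by sign(x_j-x_i) * sign(y_j-y_i).
  (1,2):dx=+3,dy=+13->C; (1,3):dx=+9,dy=+5->C; (1,4):dx=+5,dy=+7->C; (1,5):dx=+10,dy=+3->C
  (1,6):dx=+4,dy=+12->C; (1,7):dx=+1,dy=+2->C; (1,8):dx=+6,dy=+9->C; (2,3):dx=+6,dy=-8->D
  (2,4):dx=+2,dy=-6->D; (2,5):dx=+7,dy=-10->D; (2,6):dx=+1,dy=-1->D; (2,7):dx=-2,dy=-11->C
  (2,8):dx=+3,dy=-4->D; (3,4):dx=-4,dy=+2->D; (3,5):dx=+1,dy=-2->D; (3,6):dx=-5,dy=+7->D
  (3,7):dx=-8,dy=-3->C; (3,8):dx=-3,dy=+4->D; (4,5):dx=+5,dy=-4->D; (4,6):dx=-1,dy=+5->D
  (4,7):dx=-4,dy=-5->C; (4,8):dx=+1,dy=+2->C; (5,6):dx=-6,dy=+9->D; (5,7):dx=-9,dy=-1->C
  (5,8):dx=-4,dy=+6->D; (6,7):dx=-3,dy=-10->C; (6,8):dx=+2,dy=-3->D; (7,8):dx=+5,dy=+7->C
Step 2: C = 14, D = 14, total pairs = 28.
Step 3: tau = (C - D)/(n(n-1)/2) = (14 - 14)/28 = 0.000000.
Step 4: Exact two-sided p-value (enumerate n! = 40320 permutations of y under H0): p = 1.000000.
Step 5: alpha = 0.05. fail to reject H0.

tau_b = 0.0000 (C=14, D=14), p = 1.000000, fail to reject H0.


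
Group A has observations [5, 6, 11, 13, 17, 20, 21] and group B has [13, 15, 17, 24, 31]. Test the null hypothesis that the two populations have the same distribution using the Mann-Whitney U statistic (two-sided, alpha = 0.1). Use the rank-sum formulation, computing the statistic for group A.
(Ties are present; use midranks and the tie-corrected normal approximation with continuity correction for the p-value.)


Step 1: Combine and sort all 12 observations; assign midranks.
sorted (value, group): (5,X), (6,X), (11,X), (13,X), (13,Y), (15,Y), (17,X), (17,Y), (20,X), (21,X), (24,Y), (31,Y)
ranks: 5->1, 6->2, 11->3, 13->4.5, 13->4.5, 15->6, 17->7.5, 17->7.5, 20->9, 21->10, 24->11, 31->12
Step 2: Rank sum for X: R1 = 1 + 2 + 3 + 4.5 + 7.5 + 9 + 10 = 37.
Step 3: U_X = R1 - n1(n1+1)/2 = 37 - 7*8/2 = 37 - 28 = 9.
       U_Y = n1*n2 - U_X = 35 - 9 = 26.
Step 4: Ties are present, so use the tie-corrected normal approximation (with continuity correction) for the p-value.
Step 5: p-value = 0.192314; compare to alpha = 0.1. fail to reject H0.

U_X = 9, p = 0.192314, fail to reject H0 at alpha = 0.1.


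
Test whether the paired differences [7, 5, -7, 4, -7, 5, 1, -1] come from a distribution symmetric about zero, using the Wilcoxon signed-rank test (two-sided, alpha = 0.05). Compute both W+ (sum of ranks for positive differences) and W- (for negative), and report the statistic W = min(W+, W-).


Step 1: Drop any zero differences (none here) and take |d_i|.
|d| = [7, 5, 7, 4, 7, 5, 1, 1]
Step 2: Midrank |d_i| (ties get averaged ranks).
ranks: |7|->7, |5|->4.5, |7|->7, |4|->3, |7|->7, |5|->4.5, |1|->1.5, |1|->1.5
Step 3: Attach original signs; sum ranks with positive sign and with negative sign.
W+ = 7 + 4.5 + 3 + 4.5 + 1.5 = 20.5
W- = 7 + 7 + 1.5 = 15.5
(Check: W+ + W- = 36 should equal n(n+1)/2 = 36.)
Step 4: Test statistic W = min(W+, W-) = 15.5.
Step 5: Ties in |d|, so use the tie-corrected normal approximation.
        E[W] = n(n+1)/4 = 8*9/4 = 18.
        Tie groups: |d|=1 (t=2), |d|=5 (t=2), |d|=7 (t=3); sum(t^3 - t) = 36.
        Var[W] = n(n+1)(2n+1)/24 - sum(t^3-t)/48 = 1224/24 - 36/48 = 50.25.
        z = (W - E[W]) / sqrt(Var[W]) = (15.5 - 18) / 7.0887 = -0.3527.
        Two-sided p = 2*Phi(z) = 0.724334.
Step 6: alpha = 0.05. fail to reject H0.

W+ = 20.5, W- = 15.5, W = min = 15.5, p = 0.724334, fail to reject H0.


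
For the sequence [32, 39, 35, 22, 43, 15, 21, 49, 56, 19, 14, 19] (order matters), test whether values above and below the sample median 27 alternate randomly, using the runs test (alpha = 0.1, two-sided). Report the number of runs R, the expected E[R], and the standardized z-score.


Step 1: Compute median = 27; label A = above, B = below.
Labels in order: AAABABBAABBB  (n_A = 6, n_B = 6)
Step 2: Count runs R = 6.
Step 3: Under H0 (random ordering), E[R] = 2*n_A*n_B/(n_A+n_B) + 1 = 2*6*6/12 + 1 = 7.0000.
        Var[R] = 2*n_A*n_B*(2*n_A*n_B - n_A - n_B) / ((n_A+n_B)^2 * (n_A+n_B-1)) = 4320/1584 = 2.7273.
        SD[R] = 1.6514.
Step 4: Continuity-corrected z = (R + 0.5 - E[R]) / SD[R] = (6 + 0.5 - 7.0000) / 1.6514 = -0.3028.
Step 5: Two-sided p-value via normal approximation = 2*(1 - Phi(|z|)) = 0.762069.
Step 6: alpha = 0.1. fail to reject H0.

R = 6, z = -0.3028, p = 0.762069, fail to reject H0.


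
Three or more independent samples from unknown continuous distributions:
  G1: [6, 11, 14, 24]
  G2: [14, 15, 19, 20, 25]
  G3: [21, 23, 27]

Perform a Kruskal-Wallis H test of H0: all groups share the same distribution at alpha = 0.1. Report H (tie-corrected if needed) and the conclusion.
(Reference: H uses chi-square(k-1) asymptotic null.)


Step 1: Combine all N = 12 observations and assign midranks.
sorted (value, group, rank): (6,G1,1), (11,G1,2), (14,G1,3.5), (14,G2,3.5), (15,G2,5), (19,G2,6), (20,G2,7), (21,G3,8), (23,G3,9), (24,G1,10), (25,G2,11), (27,G3,12)
Step 2: Sum ranks within each group.
R_1 = 16.5 (n_1 = 4)
R_2 = 32.5 (n_2 = 5)
R_3 = 29 (n_3 = 3)
Step 3: H = 12/(N(N+1)) * sum(R_i^2/n_i) - 3(N+1)
     = 12/(12*13) * (16.5^2/4 + 32.5^2/5 + 29^2/3) - 3*13
     = 0.076923 * 559.646 - 39
     = 4.049679.
Step 4: Ties present; correction factor C = 1 - 6/(12^3 - 12) = 0.996503. Corrected H = 4.049679 / 0.996503 = 4.063889.
Step 5: Under H0, H ~ chi^2(2); p-value = 0.131080.
Step 6: alpha = 0.1. fail to reject H0.

H = 4.0639, df = 2, p = 0.131080, fail to reject H0.


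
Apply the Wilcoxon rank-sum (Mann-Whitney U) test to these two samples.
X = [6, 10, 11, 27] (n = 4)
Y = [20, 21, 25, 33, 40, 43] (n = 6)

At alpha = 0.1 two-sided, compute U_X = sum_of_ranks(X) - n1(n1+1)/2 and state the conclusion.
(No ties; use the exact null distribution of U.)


Step 1: Combine and sort all 10 observations; assign midranks.
sorted (value, group): (6,X), (10,X), (11,X), (20,Y), (21,Y), (25,Y), (27,X), (33,Y), (40,Y), (43,Y)
ranks: 6->1, 10->2, 11->3, 20->4, 21->5, 25->6, 27->7, 33->8, 40->9, 43->10
Step 2: Rank sum for X: R1 = 1 + 2 + 3 + 7 = 13.
Step 3: U_X = R1 - n1(n1+1)/2 = 13 - 4*5/2 = 13 - 10 = 3.
       U_Y = n1*n2 - U_X = 24 - 3 = 21.
Step 4: No ties, so the exact null distribution of U (based on enumerating the C(10,4) = 210 equally likely rank assignments) gives the two-sided p-value.
Step 5: p-value = 0.066667; compare to alpha = 0.1. reject H0.

U_X = 3, p = 0.066667, reject H0 at alpha = 0.1.


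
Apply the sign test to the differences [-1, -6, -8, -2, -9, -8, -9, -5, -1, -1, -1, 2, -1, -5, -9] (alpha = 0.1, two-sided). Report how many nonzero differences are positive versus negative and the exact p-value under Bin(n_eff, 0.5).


Step 1: Discard zero differences. Original n = 15; n_eff = number of nonzero differences = 15.
Nonzero differences (with sign): -1, -6, -8, -2, -9, -8, -9, -5, -1, -1, -1, +2, -1, -5, -9
Step 2: Count signs: positive = 1, negative = 14.
Step 3: Under H0: P(positive) = 0.5, so the number of positives S ~ Bin(15, 0.5).
Step 4: Two-sided exact p-value = sum of Bin(15,0.5) probabilities at or below the observed probability = 0.000977.
Step 5: alpha = 0.1. reject H0.

n_eff = 15, pos = 1, neg = 14, p = 0.000977, reject H0.


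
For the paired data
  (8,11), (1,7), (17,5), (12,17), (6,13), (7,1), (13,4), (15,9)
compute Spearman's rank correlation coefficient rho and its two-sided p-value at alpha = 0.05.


Step 1: Rank x and y separately (midranks; no ties here).
rank(x): 8->4, 1->1, 17->8, 12->5, 6->2, 7->3, 13->6, 15->7
rank(y): 11->6, 7->4, 5->3, 17->8, 13->7, 1->1, 4->2, 9->5
Step 2: d_i = R_x(i) - R_y(i); compute d_i^2.
  (4-6)^2=4, (1-4)^2=9, (8-3)^2=25, (5-8)^2=9, (2-7)^2=25, (3-1)^2=4, (6-2)^2=16, (7-5)^2=4
sum(d^2) = 96.
Step 3: rho = 1 - 6*96 / (8*(8^2 - 1)) = 1 - 576/504 = -0.142857.
Step 4: Under H0, t = rho * sqrt((n-2)/(1-rho^2)) = -0.3536 ~ t(6).
Step 5: Two-sided p-value from the t-distribution with 6 df = 0.735765.
Step 6: alpha = 0.05. fail to reject H0.

rho = -0.1429, p = 0.735765, fail to reject H0 at alpha = 0.05.


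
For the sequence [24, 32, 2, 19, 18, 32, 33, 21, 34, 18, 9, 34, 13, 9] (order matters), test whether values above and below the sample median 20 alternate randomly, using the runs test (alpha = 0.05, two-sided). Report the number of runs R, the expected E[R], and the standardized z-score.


Step 1: Compute median = 20; label A = above, B = below.
Labels in order: AABBBAAAABBABB  (n_A = 7, n_B = 7)
Step 2: Count runs R = 6.
Step 3: Under H0 (random ordering), E[R] = 2*n_A*n_B/(n_A+n_B) + 1 = 2*7*7/14 + 1 = 8.0000.
        Var[R] = 2*n_A*n_B*(2*n_A*n_B - n_A - n_B) / ((n_A+n_B)^2 * (n_A+n_B-1)) = 8232/2548 = 3.2308.
        SD[R] = 1.7974.
Step 4: Continuity-corrected z = (R + 0.5 - E[R]) / SD[R] = (6 + 0.5 - 8.0000) / 1.7974 = -0.8345.
Step 5: Two-sided p-value via normal approximation = 2*(1 - Phi(|z|)) = 0.403986.
Step 6: alpha = 0.05. fail to reject H0.

R = 6, z = -0.8345, p = 0.403986, fail to reject H0.


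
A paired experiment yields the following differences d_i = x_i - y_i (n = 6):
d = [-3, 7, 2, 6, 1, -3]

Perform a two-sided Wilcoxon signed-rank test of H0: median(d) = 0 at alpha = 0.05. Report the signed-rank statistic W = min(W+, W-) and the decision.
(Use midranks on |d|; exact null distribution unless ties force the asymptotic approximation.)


Step 1: Drop any zero differences (none here) and take |d_i|.
|d| = [3, 7, 2, 6, 1, 3]
Step 2: Midrank |d_i| (ties get averaged ranks).
ranks: |3|->3.5, |7|->6, |2|->2, |6|->5, |1|->1, |3|->3.5
Step 3: Attach original signs; sum ranks with positive sign and with negative sign.
W+ = 6 + 2 + 5 + 1 = 14
W- = 3.5 + 3.5 = 7
(Check: W+ + W- = 21 should equal n(n+1)/2 = 21.)
Step 4: Test statistic W = min(W+, W-) = 7.
Step 5: Ties in |d|, so use the tie-corrected normal approximation.
        E[W] = n(n+1)/4 = 6*7/4 = 10.5.
        Tie groups: |d|=3 (t=2); sum(t^3 - t) = 6.
        Var[W] = n(n+1)(2n+1)/24 - sum(t^3-t)/48 = 546/24 - 6/48 = 22.625.
        z = (W - E[W]) / sqrt(Var[W]) = (7 - 10.5) / 4.7566 = -0.7358.
        Two-sided p = 2*Phi(z) = 0.461838.
Step 6: alpha = 0.05. fail to reject H0.

W+ = 14, W- = 7, W = min = 7, p = 0.461838, fail to reject H0.


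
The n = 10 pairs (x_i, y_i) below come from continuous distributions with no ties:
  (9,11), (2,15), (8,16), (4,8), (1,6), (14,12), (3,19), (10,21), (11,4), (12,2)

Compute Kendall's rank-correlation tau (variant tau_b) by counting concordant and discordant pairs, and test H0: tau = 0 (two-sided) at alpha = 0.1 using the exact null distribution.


Step 1: Enumerate the 45 unordered pairs (i,j) with i<j and classify each by sign(x_j-x_i) * sign(y_j-y_i).
  (1,2):dx=-7,dy=+4->D; (1,3):dx=-1,dy=+5->D; (1,4):dx=-5,dy=-3->C; (1,5):dx=-8,dy=-5->C
  (1,6):dx=+5,dy=+1->C; (1,7):dx=-6,dy=+8->D; (1,8):dx=+1,dy=+10->C; (1,9):dx=+2,dy=-7->D
  (1,10):dx=+3,dy=-9->D; (2,3):dx=+6,dy=+1->C; (2,4):dx=+2,dy=-7->D; (2,5):dx=-1,dy=-9->C
  (2,6):dx=+12,dy=-3->D; (2,7):dx=+1,dy=+4->C; (2,8):dx=+8,dy=+6->C; (2,9):dx=+9,dy=-11->D
  (2,10):dx=+10,dy=-13->D; (3,4):dx=-4,dy=-8->C; (3,5):dx=-7,dy=-10->C; (3,6):dx=+6,dy=-4->D
  (3,7):dx=-5,dy=+3->D; (3,8):dx=+2,dy=+5->C; (3,9):dx=+3,dy=-12->D; (3,10):dx=+4,dy=-14->D
  (4,5):dx=-3,dy=-2->C; (4,6):dx=+10,dy=+4->C; (4,7):dx=-1,dy=+11->D; (4,8):dx=+6,dy=+13->C
  (4,9):dx=+7,dy=-4->D; (4,10):dx=+8,dy=-6->D; (5,6):dx=+13,dy=+6->C; (5,7):dx=+2,dy=+13->C
  (5,8):dx=+9,dy=+15->C; (5,9):dx=+10,dy=-2->D; (5,10):dx=+11,dy=-4->D; (6,7):dx=-11,dy=+7->D
  (6,8):dx=-4,dy=+9->D; (6,9):dx=-3,dy=-8->C; (6,10):dx=-2,dy=-10->C; (7,8):dx=+7,dy=+2->C
  (7,9):dx=+8,dy=-15->D; (7,10):dx=+9,dy=-17->D; (8,9):dx=+1,dy=-17->D; (8,10):dx=+2,dy=-19->D
  (9,10):dx=+1,dy=-2->D
Step 2: C = 20, D = 25, total pairs = 45.
Step 3: tau = (C - D)/(n(n-1)/2) = (20 - 25)/45 = -0.111111.
Step 4: Exact two-sided p-value (enumerate n! = 3628800 permutations of y under H0): p = 0.727490.
Step 5: alpha = 0.1. fail to reject H0.

tau_b = -0.1111 (C=20, D=25), p = 0.727490, fail to reject H0.


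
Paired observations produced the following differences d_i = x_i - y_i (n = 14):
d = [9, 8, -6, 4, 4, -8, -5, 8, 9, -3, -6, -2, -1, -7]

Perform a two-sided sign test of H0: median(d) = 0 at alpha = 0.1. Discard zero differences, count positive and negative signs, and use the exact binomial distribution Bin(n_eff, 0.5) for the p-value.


Step 1: Discard zero differences. Original n = 14; n_eff = number of nonzero differences = 14.
Nonzero differences (with sign): +9, +8, -6, +4, +4, -8, -5, +8, +9, -3, -6, -2, -1, -7
Step 2: Count signs: positive = 6, negative = 8.
Step 3: Under H0: P(positive) = 0.5, so the number of positives S ~ Bin(14, 0.5).
Step 4: Two-sided exact p-value = sum of Bin(14,0.5) probabilities at or below the observed probability = 0.790527.
Step 5: alpha = 0.1. fail to reject H0.

n_eff = 14, pos = 6, neg = 8, p = 0.790527, fail to reject H0.


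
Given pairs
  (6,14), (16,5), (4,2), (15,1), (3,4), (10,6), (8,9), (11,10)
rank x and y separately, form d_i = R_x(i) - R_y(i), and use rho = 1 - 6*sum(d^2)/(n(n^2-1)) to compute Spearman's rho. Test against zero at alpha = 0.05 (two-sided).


Step 1: Rank x and y separately (midranks; no ties here).
rank(x): 6->3, 16->8, 4->2, 15->7, 3->1, 10->5, 8->4, 11->6
rank(y): 14->8, 5->4, 2->2, 1->1, 4->3, 6->5, 9->6, 10->7
Step 2: d_i = R_x(i) - R_y(i); compute d_i^2.
  (3-8)^2=25, (8-4)^2=16, (2-2)^2=0, (7-1)^2=36, (1-3)^2=4, (5-5)^2=0, (4-6)^2=4, (6-7)^2=1
sum(d^2) = 86.
Step 3: rho = 1 - 6*86 / (8*(8^2 - 1)) = 1 - 516/504 = -0.023810.
Step 4: Under H0, t = rho * sqrt((n-2)/(1-rho^2)) = -0.0583 ~ t(6).
Step 5: Two-sided p-value from the t-distribution with 6 df = 0.955374.
Step 6: alpha = 0.05. fail to reject H0.

rho = -0.0238, p = 0.955374, fail to reject H0 at alpha = 0.05.


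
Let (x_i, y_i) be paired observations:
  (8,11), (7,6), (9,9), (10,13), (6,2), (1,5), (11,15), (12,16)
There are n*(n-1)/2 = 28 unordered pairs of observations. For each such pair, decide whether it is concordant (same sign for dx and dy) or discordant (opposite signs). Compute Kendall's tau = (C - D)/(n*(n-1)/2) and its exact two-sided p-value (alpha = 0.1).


Step 1: Enumerate the 28 unordered pairs (i,j) with i<j and classify each by sign(x_j-x_i) * sign(y_j-y_i).
  (1,2):dx=-1,dy=-5->C; (1,3):dx=+1,dy=-2->D; (1,4):dx=+2,dy=+2->C; (1,5):dx=-2,dy=-9->C
  (1,6):dx=-7,dy=-6->C; (1,7):dx=+3,dy=+4->C; (1,8):dx=+4,dy=+5->C; (2,3):dx=+2,dy=+3->C
  (2,4):dx=+3,dy=+7->C; (2,5):dx=-1,dy=-4->C; (2,6):dx=-6,dy=-1->C; (2,7):dx=+4,dy=+9->C
  (2,8):dx=+5,dy=+10->C; (3,4):dx=+1,dy=+4->C; (3,5):dx=-3,dy=-7->C; (3,6):dx=-8,dy=-4->C
  (3,7):dx=+2,dy=+6->C; (3,8):dx=+3,dy=+7->C; (4,5):dx=-4,dy=-11->C; (4,6):dx=-9,dy=-8->C
  (4,7):dx=+1,dy=+2->C; (4,8):dx=+2,dy=+3->C; (5,6):dx=-5,dy=+3->D; (5,7):dx=+5,dy=+13->C
  (5,8):dx=+6,dy=+14->C; (6,7):dx=+10,dy=+10->C; (6,8):dx=+11,dy=+11->C; (7,8):dx=+1,dy=+1->C
Step 2: C = 26, D = 2, total pairs = 28.
Step 3: tau = (C - D)/(n(n-1)/2) = (26 - 2)/28 = 0.857143.
Step 4: Exact two-sided p-value (enumerate n! = 40320 permutations of y under H0): p = 0.001736.
Step 5: alpha = 0.1. reject H0.

tau_b = 0.8571 (C=26, D=2), p = 0.001736, reject H0.
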